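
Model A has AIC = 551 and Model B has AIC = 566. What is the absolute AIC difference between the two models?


Compute |551 - 566| = 15.
Model A has the smaller AIC.

15


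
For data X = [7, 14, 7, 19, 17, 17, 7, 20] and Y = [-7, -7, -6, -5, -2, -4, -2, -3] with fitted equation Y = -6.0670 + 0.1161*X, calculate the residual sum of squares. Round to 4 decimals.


For each point, residual = actual - predicted.
Residuals: [-1.7457, -2.5584, -0.7457, -1.1389, 2.0933, 0.0933, 3.2543, 0.7450].
Sum of squared residuals = 26.9821.

26.9821


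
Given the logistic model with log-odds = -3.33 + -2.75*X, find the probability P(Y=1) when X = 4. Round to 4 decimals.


Compute z = -3.33 + (-2.75)(4) = -14.3300.
exp(-z) = 1672784.2304.
P = 1/(1 + 1672784.2304) = 0.0000.

0.0000


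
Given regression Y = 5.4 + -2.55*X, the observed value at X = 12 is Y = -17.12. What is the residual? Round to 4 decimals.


Compute yhat = 5.4 + (-2.55)(12) = -25.2000.
Residual = actual - predicted = -17.12 - -25.2000 = 8.0800.

8.0800


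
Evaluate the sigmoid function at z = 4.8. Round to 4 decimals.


Compute exp(-4.8000) = 0.0082.
Sigmoid = 1 / (1 + 0.0082) = 1 / 1.0082 = 0.9918.

0.9918


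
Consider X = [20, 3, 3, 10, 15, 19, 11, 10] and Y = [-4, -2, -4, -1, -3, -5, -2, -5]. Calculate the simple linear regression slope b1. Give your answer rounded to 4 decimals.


Calculate xbar = 11.3750, ybar = -3.2500.
S_xx = 289.8750, S_xy = -24.2500.
Using b1 = S_xy / S_xx = -24.2500 / 289.8750, we get b1 = -0.0837.

-0.0837


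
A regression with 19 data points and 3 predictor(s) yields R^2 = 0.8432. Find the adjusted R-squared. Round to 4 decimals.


Using the formula:
(1 - 0.8432) = 0.1568.
Multiply by 18/15: 0.1568 * 18 = 2.8224, then 2.8224 / 15 = 0.1882.
Adj R^2 = 1 - 0.1882 = 0.8118.

0.8118


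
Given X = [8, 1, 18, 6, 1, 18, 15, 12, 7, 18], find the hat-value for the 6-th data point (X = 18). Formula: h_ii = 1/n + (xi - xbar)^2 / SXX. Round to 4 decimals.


n = 10, xbar = 10.4000.
SXX = sum((xi - xbar)^2) = 410.4000.
h = 1/10 + (18 - 10.4000)^2 / 410.4000 = 0.2407.

0.2407


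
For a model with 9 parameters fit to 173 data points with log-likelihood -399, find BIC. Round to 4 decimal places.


Compute k*ln(n) = 9*ln(173) = 9*5.153292 = 46.379628.
Then -2*loglik = 798.
BIC = 46.379628 + 798 = 844.379628, which rounds to 844.3796.

844.3796


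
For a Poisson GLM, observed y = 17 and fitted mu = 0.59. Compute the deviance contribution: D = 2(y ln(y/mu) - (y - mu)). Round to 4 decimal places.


Compute y*ln(y/mu) = 17*ln(17/0.59) = 17*3.360846 = 57.134382.
y - mu = 16.41.
D = 2*(57.134382 - (16.41)) = 81.448764, which rounds to 81.4488.

81.4488


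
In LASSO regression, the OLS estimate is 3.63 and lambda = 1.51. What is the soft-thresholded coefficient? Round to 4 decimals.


|beta_OLS| = 3.63.
lambda = 1.51.
Since |beta| > lambda, coefficient = sign(beta)*(|beta| - lambda) = 2.1200.
Result = 2.1200.

2.1200


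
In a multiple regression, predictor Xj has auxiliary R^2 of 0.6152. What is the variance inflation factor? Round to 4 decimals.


Using VIF = 1/(1 - R^2_j):
1 - 0.6152 = 0.3848.
VIF = 2.5988.

2.5988


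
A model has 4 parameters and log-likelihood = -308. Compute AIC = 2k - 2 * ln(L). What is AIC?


AIC = 2k - 2*loglik = 2(4) - 2(-308).
= 8 + 616 = 624.

624


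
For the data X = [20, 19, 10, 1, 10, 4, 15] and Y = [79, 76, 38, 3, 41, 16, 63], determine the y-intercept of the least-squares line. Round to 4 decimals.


The slope is b1 = 4.0450.
Sample means are xbar = 11.2857 and ybar = 45.1429.
Intercept: b0 = 45.1429 - (4.0450)(11.2857) = -0.5073.

-0.5073


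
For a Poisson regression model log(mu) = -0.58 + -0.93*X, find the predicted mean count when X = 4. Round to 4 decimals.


Compute eta = -0.58 + -0.93 * 4 = -4.3000.
Apply inverse link: mu = e^-4.3000 = 0.0136.

0.0136


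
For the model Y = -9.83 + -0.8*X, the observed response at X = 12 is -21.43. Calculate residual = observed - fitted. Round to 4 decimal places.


Fitted value at X = 12 is yhat = -9.83 + -0.8*12 = -19.4300.
Residual = -21.43 - -19.4300 = -2.0000.

-2.0000


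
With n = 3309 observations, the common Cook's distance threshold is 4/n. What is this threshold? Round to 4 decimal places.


The threshold is 4/n.
4/3309 = 0.0012.

0.0012


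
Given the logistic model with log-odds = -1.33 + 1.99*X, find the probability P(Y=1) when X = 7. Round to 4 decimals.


z = -1.33 + 1.99 * 7 = 12.6000.
Sigmoid: P = 1 / (1 + exp(-12.6000)) = 1.0000.

1.0000


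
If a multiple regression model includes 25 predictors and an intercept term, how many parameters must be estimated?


Total coefficients = number of predictors + 1 (for the intercept).
= 25 + 1 = 26.

26


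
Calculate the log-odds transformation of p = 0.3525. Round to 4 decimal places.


1 - p = 0.6475.
p/(1-p) = 0.5444.
logit = ln(0.5444) = -0.6081.

-0.6081


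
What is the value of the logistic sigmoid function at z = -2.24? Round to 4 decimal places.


First, exp(2.2400) = 9.3933.
Then sigma(z) = 1/(1 + 9.3933) = 0.0962.

0.0962


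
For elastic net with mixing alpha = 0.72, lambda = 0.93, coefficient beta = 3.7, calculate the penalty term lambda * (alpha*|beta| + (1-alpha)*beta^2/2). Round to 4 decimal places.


L1 component = 0.72 * |3.7| = 2.6640.
L2 component = 0.28 * 3.7^2 / 2 = 1.9166.
Penalty = 0.93 * (2.6640 + 1.9166) = 0.93 * 4.5806 = 4.2600.

4.2600


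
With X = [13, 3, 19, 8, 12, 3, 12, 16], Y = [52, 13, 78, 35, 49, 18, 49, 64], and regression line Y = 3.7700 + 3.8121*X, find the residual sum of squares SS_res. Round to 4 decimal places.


For each point, residual = actual - predicted.
Residuals: [-1.3273, -2.2063, 1.8001, 0.7332, -0.5152, 2.7937, -0.5152, -0.7636].
Sum of squared residuals = 19.3261.

19.3261


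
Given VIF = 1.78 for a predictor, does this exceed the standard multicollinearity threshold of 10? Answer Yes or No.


Check: VIF = 1.78 vs threshold = 10.
Since 1.78 < 10, the answer is No.

No


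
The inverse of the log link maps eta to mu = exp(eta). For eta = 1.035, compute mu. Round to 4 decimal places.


mu = exp(eta) = exp(1.035).
= 2.8151.

2.8151


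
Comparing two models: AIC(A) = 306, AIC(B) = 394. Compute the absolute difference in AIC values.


|AIC_A - AIC_B| = |306 - 394| = 88.
Model A is preferred (lower AIC).

88


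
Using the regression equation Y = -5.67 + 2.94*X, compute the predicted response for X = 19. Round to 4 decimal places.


Plug X = 19 into Y = -5.67 + 2.94*X:
Y = -5.67 + 55.8600 = 50.1900.

50.1900


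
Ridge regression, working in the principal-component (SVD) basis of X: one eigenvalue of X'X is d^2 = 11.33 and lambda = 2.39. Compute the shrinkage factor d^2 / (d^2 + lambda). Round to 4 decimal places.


d^2 + lambda = 11.33 + 2.39 = 13.7200.
Shrinkage factor = 11.33/13.7200 = 0.8258.

0.8258


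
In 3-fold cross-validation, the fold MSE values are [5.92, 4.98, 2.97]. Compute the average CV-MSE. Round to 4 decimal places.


Sum of fold MSEs = 13.8700.
Average = 13.8700 / 3 = 4.6233.

4.6233


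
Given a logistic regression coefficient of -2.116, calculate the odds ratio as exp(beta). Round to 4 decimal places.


Odds ratio = exp(beta) = exp(-2.116).
= 0.1205.

0.1205


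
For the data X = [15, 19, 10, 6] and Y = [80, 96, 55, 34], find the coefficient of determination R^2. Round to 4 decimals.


The fitted line is Y = 6.2629 + 4.7990*X.
SSres = 6.8299, SStot = 2240.7500.
R^2 = 1 - SSres/SStot = 0.9970.

0.9970


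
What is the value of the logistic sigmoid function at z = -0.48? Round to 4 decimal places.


First, exp(0.4800) = 1.6161.
Then sigma(z) = 1/(1 + 1.6161) = 0.3823.

0.3823


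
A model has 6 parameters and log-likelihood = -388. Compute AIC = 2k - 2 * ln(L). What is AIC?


AIC = 2*6 - 2*(-388).
= 12 + 776 = 788.

788


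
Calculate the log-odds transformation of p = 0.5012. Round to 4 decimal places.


The odds are p/(1-p) = 0.5012 / 0.4988 = 1.0048.
logit(p) = ln(1.0048) = 0.0048.

0.0048


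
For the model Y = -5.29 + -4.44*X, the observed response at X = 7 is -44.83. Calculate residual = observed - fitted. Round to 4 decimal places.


Fitted value at X = 7 is yhat = -5.29 + -4.44*7 = -36.3700.
Residual = -44.83 - -36.3700 = -8.4600.

-8.4600


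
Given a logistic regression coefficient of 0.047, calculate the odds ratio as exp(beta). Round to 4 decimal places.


The odds ratio is computed as:
OR = e^(0.047) = 1.0481.

1.0481


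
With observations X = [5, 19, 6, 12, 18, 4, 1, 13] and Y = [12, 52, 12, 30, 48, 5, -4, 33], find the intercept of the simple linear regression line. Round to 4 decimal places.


The slope is b1 = 3.0301.
Sample means are xbar = 9.7500 and ybar = 23.5000.
Intercept: b0 = 23.5000 - (3.0301)(9.7500) = -6.0436.

-6.0436


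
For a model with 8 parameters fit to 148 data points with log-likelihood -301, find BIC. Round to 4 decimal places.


Compute k*ln(n) = 8*ln(148) = 8*4.997212 = 39.977696.
Then -2*loglik = 602.
BIC = 39.977696 + 602 = 641.977696, which rounds to 641.9777.

641.9777


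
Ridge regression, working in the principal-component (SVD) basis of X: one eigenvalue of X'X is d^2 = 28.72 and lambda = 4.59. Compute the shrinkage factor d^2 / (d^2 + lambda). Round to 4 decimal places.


Denominator = d^2 + lambda = 28.72 + 4.59 = 33.3100.
Shrinkage = 28.72 / 33.3100 = 0.8622.

0.8622


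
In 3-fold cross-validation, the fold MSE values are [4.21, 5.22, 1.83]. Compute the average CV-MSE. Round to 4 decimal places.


Sum of fold MSEs = 11.2600.
Average = 11.2600 / 3 = 3.7533.

3.7533


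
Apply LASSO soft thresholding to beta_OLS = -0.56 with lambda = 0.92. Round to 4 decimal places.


|beta_OLS| = 0.56.
lambda = 0.92.
Since |beta| <= lambda, the coefficient is set to 0.
Result = 0.0000.

0.0000


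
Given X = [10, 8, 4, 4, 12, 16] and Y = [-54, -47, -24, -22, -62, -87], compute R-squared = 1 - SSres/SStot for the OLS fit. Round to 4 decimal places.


After computing the OLS fit (b0=-2.5333, b1=-5.2000):
SSres = 20.9333, SStot = 2995.3333.
R^2 = 1 - 20.9333/2995.3333 = 0.9930.

0.9930


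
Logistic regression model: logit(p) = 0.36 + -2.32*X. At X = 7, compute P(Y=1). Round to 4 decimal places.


Compute z = 0.36 + (-2.32)(7) = -15.8800.
exp(-z) = 7881273.0236.
P = 1/(1 + 7881273.0236) = 0.0000.

0.0000


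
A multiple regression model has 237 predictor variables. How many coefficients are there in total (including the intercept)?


Each predictor gets one coefficient, plus one intercept.
Total parameters = 237 + 1 = 238.

238


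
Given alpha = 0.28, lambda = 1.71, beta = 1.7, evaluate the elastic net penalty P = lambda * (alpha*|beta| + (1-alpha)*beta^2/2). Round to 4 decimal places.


Compute:
L1 = 0.28 * 1.7 = 0.4760.
L2 = 0.72 * 1.7^2 / 2 = 1.0404.
Penalty = 1.71 * (0.4760 + 1.0404) = 2.5930.

2.5930


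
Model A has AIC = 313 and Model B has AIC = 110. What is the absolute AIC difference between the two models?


Compute |313 - 110| = 203.
Model B has the smaller AIC.

203


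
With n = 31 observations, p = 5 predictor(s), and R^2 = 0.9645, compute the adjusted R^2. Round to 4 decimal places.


Using the formula:
(1 - 0.9645) = 0.0355.
Multiply by 30/25: 0.0355 * 30 = 1.0650, then 1.0650 / 25 = 0.0426.
Adj R^2 = 1 - 0.0426 = 0.9574.

0.9574


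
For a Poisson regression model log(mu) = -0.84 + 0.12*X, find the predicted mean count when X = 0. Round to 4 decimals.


Compute eta = -0.84 + 0.12 * 0 = -0.8400.
Apply inverse link: mu = e^-0.8400 = 0.4317.

0.4317


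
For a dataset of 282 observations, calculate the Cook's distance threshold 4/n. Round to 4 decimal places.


The threshold is 4/n.
4/282 = 0.0142.

0.0142


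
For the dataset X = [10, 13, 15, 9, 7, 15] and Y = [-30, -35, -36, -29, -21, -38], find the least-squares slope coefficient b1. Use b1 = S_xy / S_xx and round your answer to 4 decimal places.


Calculate xbar = 11.5000, ybar = -31.5000.
S_xx = 55.5000, S_xy = -99.5000.
Using b1 = S_xy / S_xx = -99.5000 / 55.5000, we get b1 = -1.7928.

-1.7928


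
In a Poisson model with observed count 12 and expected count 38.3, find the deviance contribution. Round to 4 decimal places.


y/mu = 12/38.3 = 0.313316 (approx.), and ln(12/38.3) = -1.160543.
y * ln(y/mu) = 12 * -1.160543 = -13.926516.
y - mu = -26.3.
D = 2 * (-13.926516 - -26.3) = 24.746968, which rounds to 24.7470.

24.7470


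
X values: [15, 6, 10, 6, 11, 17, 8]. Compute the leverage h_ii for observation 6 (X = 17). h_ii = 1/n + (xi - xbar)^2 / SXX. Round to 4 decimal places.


Mean of X: xbar = 10.4286.
SXX = 109.7143.
For X = 17: h = 1/7 + (17 - 10.4286)^2/109.7143 = 0.5365.

0.5365


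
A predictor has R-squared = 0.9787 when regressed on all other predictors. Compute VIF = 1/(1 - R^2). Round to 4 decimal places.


Denominator: 1 - 0.9787 = 0.0213.
VIF = 1 / 0.0213 = 46.9484.

46.9484


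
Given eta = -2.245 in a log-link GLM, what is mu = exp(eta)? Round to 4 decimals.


mu = exp(eta) = exp(-2.245).
= 0.1059.

0.1059


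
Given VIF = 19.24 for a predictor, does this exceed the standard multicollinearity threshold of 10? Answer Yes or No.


Check: VIF = 19.24 vs threshold = 10.
Since 19.24 >= 10, the answer is Yes.

Yes


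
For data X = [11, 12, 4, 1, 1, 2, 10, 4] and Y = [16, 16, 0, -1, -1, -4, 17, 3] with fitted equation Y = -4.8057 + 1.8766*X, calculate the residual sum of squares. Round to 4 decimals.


Compute predicted values, then residuals = yi - yhat_i.
Residuals: [0.1631, -1.7135, -2.7007, 1.9291, 1.9291, -2.9475, 3.0397, 0.2993].
SSres = sum(residual^2) = 35.7164.

35.7164


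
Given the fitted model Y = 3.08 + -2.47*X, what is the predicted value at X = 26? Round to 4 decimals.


Plug X = 26 into Y = 3.08 + -2.47*X:
Y = 3.08 + -64.2200 = -61.1400.

-61.1400


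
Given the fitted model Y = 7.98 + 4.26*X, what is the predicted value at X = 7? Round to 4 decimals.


Plug X = 7 into Y = 7.98 + 4.26*X:
Y = 7.98 + 29.8200 = 37.8000.

37.8000


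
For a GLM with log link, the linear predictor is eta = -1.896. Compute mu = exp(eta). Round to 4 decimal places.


mu = exp(eta) = exp(-1.896).
= 0.1502.

0.1502


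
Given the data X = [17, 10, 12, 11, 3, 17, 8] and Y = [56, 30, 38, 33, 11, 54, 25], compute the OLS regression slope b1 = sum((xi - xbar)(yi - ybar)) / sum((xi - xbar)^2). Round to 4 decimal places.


The sample means are xbar = 11.1429 and ybar = 35.2857.
Compute S_xx = 146.8571 and S_xy = 469.7143.
Slope b1 = S_xy / S_xx = 469.7143 / 146.8571 = 3.1984.

3.1984


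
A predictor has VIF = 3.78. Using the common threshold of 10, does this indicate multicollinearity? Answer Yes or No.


Compare VIF = 3.78 to the threshold of 10.
3.78 < 10, so the answer is No.

No


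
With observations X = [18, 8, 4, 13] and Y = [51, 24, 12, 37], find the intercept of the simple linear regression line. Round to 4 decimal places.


The slope is b1 = 2.7630.
Sample means are xbar = 10.7500 and ybar = 31.0000.
Intercept: b0 = 31.0000 - (2.7630)(10.7500) = 1.2980.

1.2980


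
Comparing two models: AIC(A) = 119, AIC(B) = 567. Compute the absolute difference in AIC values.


Absolute difference = |119 - 567| = 448.
The model with lower AIC (A) is preferred.

448


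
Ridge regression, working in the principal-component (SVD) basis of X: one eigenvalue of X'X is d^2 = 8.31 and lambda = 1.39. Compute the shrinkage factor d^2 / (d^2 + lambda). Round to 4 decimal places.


d^2 + lambda = 8.31 + 1.39 = 9.7000.
Shrinkage factor = 8.31/9.7000 = 0.8567.

0.8567


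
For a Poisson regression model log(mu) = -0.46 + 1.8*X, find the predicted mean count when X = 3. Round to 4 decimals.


Linear predictor: eta = -0.46 + (1.8)(3) = 4.9400.
Expected count: mu = exp(4.9400) = 139.7702.

139.7702


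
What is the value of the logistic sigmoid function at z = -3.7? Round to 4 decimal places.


Compute exp(3.7000) = 40.4473.
Sigmoid = 1 / (1 + 40.4473) = 1 / 41.4473 = 0.0241.

0.0241


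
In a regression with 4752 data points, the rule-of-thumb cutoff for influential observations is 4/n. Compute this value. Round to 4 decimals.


Using the rule of thumb:
Threshold = 4 / 4752 = 0.0008.

0.0008


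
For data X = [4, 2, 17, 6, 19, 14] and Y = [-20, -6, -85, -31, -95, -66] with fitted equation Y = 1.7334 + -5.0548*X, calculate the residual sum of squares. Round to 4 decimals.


For each point, residual = actual - predicted.
Residuals: [-1.5142, 2.3762, -0.8018, -2.4046, -0.6922, 3.0338].
Sum of squared residuals = 24.0472.

24.0472


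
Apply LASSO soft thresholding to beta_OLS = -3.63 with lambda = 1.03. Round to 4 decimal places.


|beta_OLS| = 3.63.
lambda = 1.03.
Since |beta| > lambda, coefficient = sign(beta)*(|beta| - lambda) = -2.6000.
Result = -2.6000.

-2.6000


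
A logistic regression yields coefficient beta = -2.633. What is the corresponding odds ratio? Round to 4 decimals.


exp(-2.633) = 0.0719.
So the odds ratio is 0.0719.

0.0719


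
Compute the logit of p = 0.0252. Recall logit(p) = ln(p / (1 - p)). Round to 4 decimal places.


Compute the odds: 0.0252/0.9748 = 0.0259.
Take the natural log: ln(0.0259) = -3.6554.

-3.6554


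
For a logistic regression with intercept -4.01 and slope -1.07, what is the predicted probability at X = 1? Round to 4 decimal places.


Compute z = -4.01 + (-1.07)(1) = -5.0800.
exp(-z) = 160.7741.
P = 1/(1 + 160.7741) = 0.0062.

0.0062


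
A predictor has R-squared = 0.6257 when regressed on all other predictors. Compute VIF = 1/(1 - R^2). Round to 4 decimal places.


VIF = 1 / (1 - 0.6257).
= 1 / 0.3743 = 2.6717.

2.6717


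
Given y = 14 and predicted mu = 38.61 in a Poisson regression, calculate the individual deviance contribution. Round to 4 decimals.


y/mu = 14/38.61 = 0.362600 (approx.), and ln(14/38.61) = -1.014454.
y * ln(y/mu) = 14 * -1.014454 = -14.202356.
y - mu = -24.61.
D = 2 * (-14.202356 - -24.61) = 20.815288, which rounds to 20.8153.

20.8153


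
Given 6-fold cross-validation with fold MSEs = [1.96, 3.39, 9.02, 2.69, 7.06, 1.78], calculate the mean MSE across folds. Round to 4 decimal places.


Add all fold MSEs: 25.9000.
Divide by k = 6: 25.9000/6 = 4.3167.

4.3167


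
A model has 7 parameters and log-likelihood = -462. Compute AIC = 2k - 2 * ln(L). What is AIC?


Compute:
2k = 2*7 = 14.
-2*loglik = -2*(-462) = 924.
AIC = 14 + 924 = 938.

938


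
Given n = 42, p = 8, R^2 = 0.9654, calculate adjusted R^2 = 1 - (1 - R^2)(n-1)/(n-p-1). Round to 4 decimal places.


Adjusted R^2 = 1 - (1 - R^2) * (n-1)/(n-p-1).
(1 - R^2) = 0.0346.
(n-1)/(n-p-1) = 41/33.
(1 - R^2) * (n-1) = 0.0346 * 41 = 1.4186.
Divide by (n-p-1): 1.4186 / 33 = 0.0430.
Adj R^2 = 1 - 0.0430 = 0.9570.

0.9570


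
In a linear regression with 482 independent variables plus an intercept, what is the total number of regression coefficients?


Each predictor gets one coefficient, plus one intercept.
Total parameters = 482 + 1 = 483.

483


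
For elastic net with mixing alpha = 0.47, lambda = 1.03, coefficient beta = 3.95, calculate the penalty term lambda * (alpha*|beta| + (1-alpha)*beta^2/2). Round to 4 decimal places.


Compute:
L1 = 0.47 * 3.95 = 1.8565.
L2 = 0.53 * 3.95^2 / 2 = 4.1347.
Penalty = 1.03 * (1.8565 + 4.1347) = 6.1709.

6.1709


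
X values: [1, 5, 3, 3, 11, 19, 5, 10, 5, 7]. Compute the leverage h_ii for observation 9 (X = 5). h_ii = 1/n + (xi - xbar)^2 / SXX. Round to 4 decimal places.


Mean of X: xbar = 6.9000.
SXX = 248.9000.
For X = 5: h = 1/10 + (5 - 6.9000)^2/248.9000 = 0.1145.

0.1145


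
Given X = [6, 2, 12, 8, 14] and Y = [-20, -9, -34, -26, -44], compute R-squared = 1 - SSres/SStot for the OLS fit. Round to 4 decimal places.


Fit the OLS line: b0 = -3.3158, b1 = -2.7719.
SSres = 10.4561.
SStot = 711.2000.
R^2 = 1 - 10.4561/711.2000 = 0.9853.

0.9853


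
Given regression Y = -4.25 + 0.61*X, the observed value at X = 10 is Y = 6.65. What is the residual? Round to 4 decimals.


Predicted = -4.25 + 0.61 * 10 = 1.8500.
Residual = 6.65 - 1.8500 = 4.8000.

4.8000


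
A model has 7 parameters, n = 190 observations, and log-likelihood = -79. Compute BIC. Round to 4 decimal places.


k * ln(n) = 7 * ln(190) = 7 * 5.247024 = 36.729168.
-2 * loglik = -2 * (-79) = 158.
BIC = 36.729168 + 158 = 194.729168, which rounds to 194.7292.

194.7292


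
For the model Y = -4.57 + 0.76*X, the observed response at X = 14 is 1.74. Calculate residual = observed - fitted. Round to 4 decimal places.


Fitted value at X = 14 is yhat = -4.57 + 0.76*14 = 6.0700.
Residual = 1.74 - 6.0700 = -4.3300.

-4.3300


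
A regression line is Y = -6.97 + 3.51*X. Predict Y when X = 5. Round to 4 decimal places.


Substitute X = 5 into the equation:
Y = -6.97 + 3.51 * 5 = -6.97 + 17.5500 = 10.5800.

10.5800


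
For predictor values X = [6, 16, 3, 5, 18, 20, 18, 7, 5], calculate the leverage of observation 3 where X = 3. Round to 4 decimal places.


Compute xbar = 10.8889 with n = 9 observations.
SXX = 380.8889.
Leverage = 1/9 + (3 - 10.8889)^2/380.8889 = 0.2745.

0.2745


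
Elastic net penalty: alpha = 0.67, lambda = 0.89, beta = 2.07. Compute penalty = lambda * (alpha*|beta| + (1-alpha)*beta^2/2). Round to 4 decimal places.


Compute:
L1 = 0.67 * 2.07 = 1.3869.
L2 = 0.33 * 2.07^2 / 2 = 0.7070.
Penalty = 0.89 * (1.3869 + 0.7070) = 1.8636.

1.8636


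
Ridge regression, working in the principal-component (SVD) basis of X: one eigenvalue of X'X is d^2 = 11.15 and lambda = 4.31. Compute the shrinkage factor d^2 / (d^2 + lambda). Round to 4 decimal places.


d^2 + lambda = 11.15 + 4.31 = 15.4600.
Shrinkage factor = 11.15/15.4600 = 0.7212.

0.7212


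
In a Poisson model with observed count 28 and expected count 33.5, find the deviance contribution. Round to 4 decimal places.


First: ln(28/33.5) = -0.179341.
Then: 28 * -0.179341 = -5.021548.
y - mu = 28 - 33.5 = -5.5.
D = 2(-5.021548 - -5.5) = 0.956904, which rounds to 0.9569.

0.9569


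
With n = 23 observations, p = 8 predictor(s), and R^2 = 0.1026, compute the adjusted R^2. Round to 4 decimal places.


Adjusted R^2 = 1 - (1 - R^2) * (n-1)/(n-p-1).
(1 - R^2) = 0.8974.
(n-1)/(n-p-1) = 22/14.
(1 - R^2) * (n-1) = 0.8974 * 22 = 19.7428.
Divide by (n-p-1): 19.7428 / 14 = 1.4102.
Adj R^2 = 1 - 1.4102 = -0.4102.

-0.4102


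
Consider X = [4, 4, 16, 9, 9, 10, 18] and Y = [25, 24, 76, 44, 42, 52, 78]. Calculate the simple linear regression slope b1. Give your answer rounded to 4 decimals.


The sample means are xbar = 10.0000 and ybar = 48.7143.
Compute S_xx = 174.0000 and S_xy = 700.0000.
Slope b1 = S_xy / S_xx = 700.0000 / 174.0000 = 4.0230.

4.0230


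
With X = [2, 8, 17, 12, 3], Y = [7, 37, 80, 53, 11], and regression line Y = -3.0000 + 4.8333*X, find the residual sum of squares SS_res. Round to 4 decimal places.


Predicted values from Y = -3.0000 + 4.8333*X.
Residuals: [0.3334, 1.3336, 0.8339, -1.9996, -0.4999].
SSres = 6.8333.

6.8333


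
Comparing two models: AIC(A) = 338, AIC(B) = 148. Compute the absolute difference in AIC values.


Compute |338 - 148| = 190.
Model B has the smaller AIC.

190


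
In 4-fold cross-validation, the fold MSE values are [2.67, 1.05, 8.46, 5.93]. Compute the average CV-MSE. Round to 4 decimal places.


Sum of fold MSEs = 18.1100.
Average = 18.1100 / 4 = 4.5275.

4.5275


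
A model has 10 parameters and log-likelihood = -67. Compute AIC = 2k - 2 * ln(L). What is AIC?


AIC = 2*10 - 2*(-67).
= 20 + 134 = 154.

154


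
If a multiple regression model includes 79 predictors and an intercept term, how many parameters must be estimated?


Each predictor gets one coefficient, plus one intercept.
Total parameters = 79 + 1 = 80.

80


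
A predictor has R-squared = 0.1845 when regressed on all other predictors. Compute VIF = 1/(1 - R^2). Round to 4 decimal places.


VIF = 1 / (1 - 0.1845).
= 1 / 0.8155 = 1.2262.

1.2262


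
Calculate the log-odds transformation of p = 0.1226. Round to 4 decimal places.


Compute the odds: 0.1226/0.8774 = 0.1397.
Take the natural log: ln(0.1397) = -1.9680.

-1.9680


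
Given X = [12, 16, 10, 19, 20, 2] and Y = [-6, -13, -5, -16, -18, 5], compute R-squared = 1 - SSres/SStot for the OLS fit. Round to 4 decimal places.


After computing the OLS fit (b0=7.9251, b1=-1.2728):
SSres = 2.6019, SStot = 366.8333.
R^2 = 1 - 2.6019/366.8333 = 0.9929.

0.9929


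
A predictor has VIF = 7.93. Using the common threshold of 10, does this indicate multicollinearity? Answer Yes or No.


Check: VIF = 7.93 vs threshold = 10.
Since 7.93 < 10, the answer is No.

No


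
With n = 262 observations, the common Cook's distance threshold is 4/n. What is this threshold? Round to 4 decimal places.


Cook's distance cutoff = 4/n = 4/262.
= 0.0153.

0.0153


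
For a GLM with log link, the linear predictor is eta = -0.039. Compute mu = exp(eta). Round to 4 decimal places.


Apply the inverse link:
mu = e^-0.039 = 0.9618.

0.9618


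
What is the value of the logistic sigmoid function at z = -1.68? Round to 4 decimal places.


exp(1.6800) = 5.3656.
1 + exp(-z) = 6.3656.
sigmoid = 1/6.3656 = 0.1571.

0.1571


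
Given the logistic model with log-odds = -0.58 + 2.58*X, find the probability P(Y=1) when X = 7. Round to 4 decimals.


Compute z = -0.58 + (2.58)(7) = 17.4800.
exp(-z) = 0.0000.
P = 1/(1 + 0.0000) = 1.0000.

1.0000


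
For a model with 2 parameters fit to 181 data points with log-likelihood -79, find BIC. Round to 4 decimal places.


Compute k*ln(n) = 2*ln(181) = 2*5.198497 = 10.396994.
Then -2*loglik = 158.
BIC = 10.396994 + 158 = 168.396994, which rounds to 168.3970.

168.3970


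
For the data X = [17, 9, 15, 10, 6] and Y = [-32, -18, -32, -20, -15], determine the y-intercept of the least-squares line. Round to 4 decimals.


The slope is b1 = -1.7512.
Sample means are xbar = 11.4000 and ybar = -23.4000.
Intercept: b0 = -23.4000 - (-1.7512)(11.4000) = -3.4360.

-3.4360


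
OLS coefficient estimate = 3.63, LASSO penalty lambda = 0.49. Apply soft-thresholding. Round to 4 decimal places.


Absolute value: |3.63| = 3.63.
Compare to lambda = 0.49.
Since |beta| > lambda, coefficient = sign(beta)*(|beta| - lambda) = 3.1400.

3.1400


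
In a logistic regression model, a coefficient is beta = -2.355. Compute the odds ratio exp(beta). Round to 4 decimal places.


The odds ratio is computed as:
OR = e^(-2.355) = 0.0949.

0.0949


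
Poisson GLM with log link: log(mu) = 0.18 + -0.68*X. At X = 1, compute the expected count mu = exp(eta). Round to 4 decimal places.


Compute eta = 0.18 + -0.68 * 1 = -0.5000.
Apply inverse link: mu = e^-0.5000 = 0.6065.

0.6065


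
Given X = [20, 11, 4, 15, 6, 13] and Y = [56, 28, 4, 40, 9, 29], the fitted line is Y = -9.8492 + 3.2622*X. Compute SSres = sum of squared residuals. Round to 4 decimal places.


For each point, residual = actual - predicted.
Residuals: [0.6052, 1.9650, 0.8004, 0.9162, -0.7240, -3.5594].
Sum of squared residuals = 18.9011.

18.9011


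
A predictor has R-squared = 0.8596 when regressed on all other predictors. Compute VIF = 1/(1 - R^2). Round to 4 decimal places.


Denominator: 1 - 0.8596 = 0.1404.
VIF = 1 / 0.1404 = 7.1225.

7.1225


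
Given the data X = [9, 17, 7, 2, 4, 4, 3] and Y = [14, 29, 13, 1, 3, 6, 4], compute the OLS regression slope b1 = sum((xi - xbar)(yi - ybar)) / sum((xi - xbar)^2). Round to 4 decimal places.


The sample means are xbar = 6.5714 and ybar = 10.0000.
Compute S_xx = 161.7143 and S_xy = 300.0000.
Slope b1 = S_xy / S_xx = 300.0000 / 161.7143 = 1.8551.

1.8551


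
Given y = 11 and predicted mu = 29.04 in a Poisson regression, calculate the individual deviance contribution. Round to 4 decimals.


Compute y*ln(y/mu) = 11*ln(11/29.04) = 11*-0.970779 = -10.678569.
y - mu = -18.04.
D = 2*(-10.678569 - (-18.04)) = 14.722862, which rounds to 14.7229.

14.7229


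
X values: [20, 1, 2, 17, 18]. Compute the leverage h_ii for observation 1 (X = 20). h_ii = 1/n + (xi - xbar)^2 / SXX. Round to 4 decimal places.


Mean of X: xbar = 11.6000.
SXX = 345.2000.
For X = 20: h = 1/5 + (20 - 11.6000)^2/345.2000 = 0.4044.

0.4044


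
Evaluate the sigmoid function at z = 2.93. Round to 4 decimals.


Compute exp(-2.9300) = 0.0534.
Sigmoid = 1 / (1 + 0.0534) = 1 / 1.0534 = 0.9493.

0.9493


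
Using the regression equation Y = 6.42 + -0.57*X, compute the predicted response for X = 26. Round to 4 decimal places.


Predicted value:
Y = 6.42 + (-0.57)(26) = 6.42 + -14.8200 = -8.4000.

-8.4000


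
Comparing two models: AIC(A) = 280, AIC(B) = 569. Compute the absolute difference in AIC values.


|AIC_A - AIC_B| = |280 - 569| = 289.
Model A is preferred (lower AIC).

289


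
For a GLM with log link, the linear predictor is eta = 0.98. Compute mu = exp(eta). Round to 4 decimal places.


mu = exp(eta) = exp(0.98).
= 2.6645.

2.6645


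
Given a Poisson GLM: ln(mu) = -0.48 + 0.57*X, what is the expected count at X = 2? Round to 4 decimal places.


Compute eta = -0.48 + 0.57 * 2 = 0.6600.
Apply inverse link: mu = e^0.6600 = 1.9348.

1.9348


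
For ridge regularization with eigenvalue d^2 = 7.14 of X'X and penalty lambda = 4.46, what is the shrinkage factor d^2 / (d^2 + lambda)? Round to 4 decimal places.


d^2 + lambda = 7.14 + 4.46 = 11.6000.
Shrinkage factor = 7.14/11.6000 = 0.6155.

0.6155


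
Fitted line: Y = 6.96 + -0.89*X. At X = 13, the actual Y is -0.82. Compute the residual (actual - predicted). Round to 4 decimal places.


Compute yhat = 6.96 + (-0.89)(13) = -4.6100.
Residual = actual - predicted = -0.82 - -4.6100 = 3.7900.

3.7900


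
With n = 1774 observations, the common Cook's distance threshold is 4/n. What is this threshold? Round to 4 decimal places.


Cook's distance cutoff = 4/n = 4/1774.
= 0.0023.

0.0023


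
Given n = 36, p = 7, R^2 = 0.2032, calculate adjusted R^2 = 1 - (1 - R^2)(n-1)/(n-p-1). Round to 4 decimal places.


Plug in: Adj R^2 = 1 - (1 - 0.2032) * 35/28.
= 1 - 0.7968 * 35/28
= 1 - 27.8880 / 28
= 1 - 0.9960 = 0.0040.

0.0040


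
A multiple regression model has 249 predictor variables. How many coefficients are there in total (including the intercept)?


Including the intercept, the model has 249 predictor coefficients + 1 intercept.
Total = 250.

250


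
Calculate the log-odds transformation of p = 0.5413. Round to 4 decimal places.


1 - p = 0.4587.
p/(1-p) = 1.1801.
logit = ln(1.1801) = 0.1656.

0.1656


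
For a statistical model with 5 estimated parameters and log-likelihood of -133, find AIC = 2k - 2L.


Compute:
2k = 2*5 = 10.
-2*loglik = -2*(-133) = 266.
AIC = 10 + 266 = 276.

276


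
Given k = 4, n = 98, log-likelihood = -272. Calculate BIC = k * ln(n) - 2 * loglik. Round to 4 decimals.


k * ln(n) = 4 * ln(98) = 4 * 4.584967 = 18.339868.
-2 * loglik = -2 * (-272) = 544.
BIC = 18.339868 + 544 = 562.339868, which rounds to 562.3399.

562.3399


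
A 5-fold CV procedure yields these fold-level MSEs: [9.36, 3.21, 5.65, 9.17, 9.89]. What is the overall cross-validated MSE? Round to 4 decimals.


Sum of fold MSEs = 37.2800.
Average = 37.2800 / 5 = 7.4560.

7.4560


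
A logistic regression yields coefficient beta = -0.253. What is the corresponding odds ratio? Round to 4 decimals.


Odds ratio = exp(beta) = exp(-0.253).
= 0.7765.

0.7765


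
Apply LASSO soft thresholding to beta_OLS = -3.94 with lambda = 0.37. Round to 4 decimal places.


Absolute value: |-3.94| = 3.94.
Compare to lambda = 0.37.
Since |beta| > lambda, coefficient = sign(beta)*(|beta| - lambda) = -3.5700.

-3.5700


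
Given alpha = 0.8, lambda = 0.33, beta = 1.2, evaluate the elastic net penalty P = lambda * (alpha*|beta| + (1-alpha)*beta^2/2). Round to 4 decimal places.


alpha * |beta| = 0.8 * 1.2 = 0.9600.
(1-alpha) * beta^2/2 = 0.2 * 1.4400/2 = 0.1440.
Total = 0.33 * (0.9600 + 0.1440) = 0.3643.

0.3643


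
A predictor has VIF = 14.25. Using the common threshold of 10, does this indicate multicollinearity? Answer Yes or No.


Compare VIF = 14.25 to the threshold of 10.
14.25 >= 10, so the answer is Yes.

Yes


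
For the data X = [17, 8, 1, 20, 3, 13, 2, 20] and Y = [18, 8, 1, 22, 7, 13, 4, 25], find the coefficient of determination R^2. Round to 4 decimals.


The fitted line is Y = 1.1487 + 1.0573*X.
SSres = 24.0110, SStot = 531.5000.
R^2 = 1 - SSres/SStot = 0.9548.

0.9548


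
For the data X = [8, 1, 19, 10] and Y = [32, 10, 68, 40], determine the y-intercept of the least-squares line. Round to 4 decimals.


The slope is b1 = 3.2303.
Sample means are xbar = 9.5000 and ybar = 37.5000.
Intercept: b0 = 37.5000 - (3.2303)(9.5000) = 6.8121.

6.8121


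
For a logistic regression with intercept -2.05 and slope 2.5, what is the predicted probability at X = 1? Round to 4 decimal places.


Linear predictor: z = -2.05 + 2.5 * 1 = 0.4500.
P = 1/(1 + exp(-0.4500)) = 1/(1 + 0.6376) = 0.6106.

0.6106


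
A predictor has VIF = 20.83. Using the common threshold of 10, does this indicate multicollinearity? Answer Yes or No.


Check: VIF = 20.83 vs threshold = 10.
Since 20.83 >= 10, the answer is Yes.

Yes


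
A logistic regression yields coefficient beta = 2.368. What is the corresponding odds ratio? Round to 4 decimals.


Odds ratio = exp(beta) = exp(2.368).
= 10.6760.

10.6760


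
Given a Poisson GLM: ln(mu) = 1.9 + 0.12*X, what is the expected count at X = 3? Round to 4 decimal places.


eta = 1.9 + 0.12 * 3 = 2.2600.
mu = exp(2.2600) = 9.5831.

9.5831


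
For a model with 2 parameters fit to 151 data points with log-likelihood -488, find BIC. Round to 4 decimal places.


ln(151) = 5.017280.
k * ln(n) = 2 * 5.017280 = 10.034560.
-2L = 976.
BIC = 10.034560 + 976 = 986.034560, which rounds to 986.0346.

986.0346


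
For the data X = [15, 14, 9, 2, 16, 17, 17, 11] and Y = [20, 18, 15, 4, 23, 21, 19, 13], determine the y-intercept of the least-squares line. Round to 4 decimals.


The slope is b1 = 1.1130.
Sample means are xbar = 12.6250 and ybar = 16.6250.
Intercept: b0 = 16.6250 - (1.1130)(12.6250) = 2.5736.

2.5736


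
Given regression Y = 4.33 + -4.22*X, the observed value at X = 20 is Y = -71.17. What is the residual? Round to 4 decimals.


Predicted = 4.33 + -4.22 * 20 = -80.0700.
Residual = -71.17 - -80.0700 = 8.9000.

8.9000


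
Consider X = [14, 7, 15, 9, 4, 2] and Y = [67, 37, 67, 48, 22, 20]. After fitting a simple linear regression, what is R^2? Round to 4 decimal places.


Fit the OLS line: b0 = 9.9018, b1 = 3.9527.
SSres = 33.1927.
SStot = 2181.5000.
R^2 = 1 - 33.1927/2181.5000 = 0.9848.

0.9848


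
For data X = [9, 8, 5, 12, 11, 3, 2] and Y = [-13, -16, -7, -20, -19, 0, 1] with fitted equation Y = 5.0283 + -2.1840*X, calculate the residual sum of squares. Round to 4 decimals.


Predicted values from Y = 5.0283 + -2.1840*X.
Residuals: [1.6277, -3.5563, -1.1083, 1.1797, -0.0043, 1.5237, 0.3397].
SSres = 20.3538.

20.3538


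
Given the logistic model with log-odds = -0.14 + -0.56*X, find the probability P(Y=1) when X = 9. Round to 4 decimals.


z = -0.14 + -0.56 * 9 = -5.1800.
Sigmoid: P = 1 / (1 + exp(5.1800)) = 0.0056.

0.0056


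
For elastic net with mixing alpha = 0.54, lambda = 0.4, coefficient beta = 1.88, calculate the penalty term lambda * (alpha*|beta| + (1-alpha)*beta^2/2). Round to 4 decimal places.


L1 component = 0.54 * |1.88| = 1.0152.
L2 component = 0.46 * 1.88^2 / 2 = 0.8129.
Penalty = 0.4 * (1.0152 + 0.8129) = 0.4 * 1.8281 = 0.7312.

0.7312


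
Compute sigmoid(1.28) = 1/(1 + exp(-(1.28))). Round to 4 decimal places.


exp(-1.2800) = 0.2780.
1 + exp(-z) = 1.2780.
sigmoid = 1/1.2780 = 0.7824.

0.7824


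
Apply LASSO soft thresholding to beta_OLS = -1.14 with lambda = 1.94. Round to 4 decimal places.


|beta_OLS| = 1.14.
lambda = 1.94.
Since |beta| <= lambda, the coefficient is set to 0.
Result = 0.0000.

0.0000


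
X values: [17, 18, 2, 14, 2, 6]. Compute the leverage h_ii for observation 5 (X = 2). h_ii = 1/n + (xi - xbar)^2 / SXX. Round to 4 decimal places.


Compute xbar = 9.8333 with n = 6 observations.
SXX = 272.8333.
Leverage = 1/6 + (2 - 9.8333)^2/272.8333 = 0.3916.

0.3916


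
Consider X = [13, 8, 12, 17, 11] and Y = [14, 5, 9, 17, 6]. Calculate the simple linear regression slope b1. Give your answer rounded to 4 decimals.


The sample means are xbar = 12.2000 and ybar = 10.2000.
Compute S_xx = 42.8000 and S_xy = 62.8000.
Slope b1 = S_xy / S_xx = 62.8000 / 42.8000 = 1.4673.

1.4673


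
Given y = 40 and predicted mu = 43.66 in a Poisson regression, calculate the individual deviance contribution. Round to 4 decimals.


First: ln(40/43.66) = -0.087553.
Then: 40 * -0.087553 = -3.502120.
y - mu = 40 - 43.66 = -3.66.
D = 2(-3.502120 - -3.66) = 0.315760, which rounds to 0.3158.

0.3158


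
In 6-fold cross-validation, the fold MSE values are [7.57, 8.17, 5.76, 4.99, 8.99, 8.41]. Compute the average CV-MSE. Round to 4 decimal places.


Add all fold MSEs: 43.8900.
Divide by k = 6: 43.8900/6 = 7.3150.

7.3150


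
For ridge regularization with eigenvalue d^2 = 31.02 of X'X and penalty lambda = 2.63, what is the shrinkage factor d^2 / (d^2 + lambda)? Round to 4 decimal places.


Denominator = d^2 + lambda = 31.02 + 2.63 = 33.6500.
Shrinkage = 31.02 / 33.6500 = 0.9218.

0.9218


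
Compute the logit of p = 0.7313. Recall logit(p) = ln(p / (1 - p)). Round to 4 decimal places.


1 - p = 0.2687.
p/(1-p) = 2.7216.
logit = ln(2.7216) = 1.0012.

1.0012


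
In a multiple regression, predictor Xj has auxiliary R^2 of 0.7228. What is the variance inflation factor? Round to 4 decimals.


VIF = 1 / (1 - 0.7228).
= 1 / 0.2772 = 3.6075.

3.6075


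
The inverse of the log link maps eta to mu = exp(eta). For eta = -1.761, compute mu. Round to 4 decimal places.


Apply the inverse link:
mu = e^-1.761 = 0.1719.

0.1719


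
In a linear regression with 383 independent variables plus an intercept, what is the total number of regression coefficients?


Total coefficients = number of predictors + 1 (for the intercept).
= 383 + 1 = 384.

384


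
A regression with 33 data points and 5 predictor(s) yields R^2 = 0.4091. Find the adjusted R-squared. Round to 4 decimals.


Using the formula:
(1 - 0.4091) = 0.5909.
Multiply by 32/27: 0.5909 * 32 = 18.9088, then 18.9088 / 27 = 0.7003.
Adj R^2 = 1 - 0.7003 = 0.2997.

0.2997


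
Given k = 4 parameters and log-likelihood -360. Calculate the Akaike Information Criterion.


AIC = 2*4 - 2*(-360).
= 8 + 720 = 728.

728


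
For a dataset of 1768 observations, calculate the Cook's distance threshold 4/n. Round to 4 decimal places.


Cook's distance cutoff = 4/n = 4/1768.
= 0.0023.

0.0023


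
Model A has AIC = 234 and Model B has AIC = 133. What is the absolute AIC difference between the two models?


Absolute difference = |234 - 133| = 101.
The model with lower AIC (B) is preferred.

101


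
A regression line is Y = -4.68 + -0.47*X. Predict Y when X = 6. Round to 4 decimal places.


Plug X = 6 into Y = -4.68 + -0.47*X:
Y = -4.68 + -2.8200 = -7.5000.

-7.5000


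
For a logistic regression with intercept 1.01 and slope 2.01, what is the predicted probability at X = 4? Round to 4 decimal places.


z = 1.01 + 2.01 * 4 = 9.0500.
Sigmoid: P = 1 / (1 + exp(-9.0500)) = 0.9999.

0.9999


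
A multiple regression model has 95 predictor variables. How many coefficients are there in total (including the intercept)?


Including the intercept, the model has 95 predictor coefficients + 1 intercept.
Total = 96.

96


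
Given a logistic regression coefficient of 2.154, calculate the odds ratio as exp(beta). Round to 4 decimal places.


Odds ratio = exp(beta) = exp(2.154).
= 8.6193.

8.6193
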